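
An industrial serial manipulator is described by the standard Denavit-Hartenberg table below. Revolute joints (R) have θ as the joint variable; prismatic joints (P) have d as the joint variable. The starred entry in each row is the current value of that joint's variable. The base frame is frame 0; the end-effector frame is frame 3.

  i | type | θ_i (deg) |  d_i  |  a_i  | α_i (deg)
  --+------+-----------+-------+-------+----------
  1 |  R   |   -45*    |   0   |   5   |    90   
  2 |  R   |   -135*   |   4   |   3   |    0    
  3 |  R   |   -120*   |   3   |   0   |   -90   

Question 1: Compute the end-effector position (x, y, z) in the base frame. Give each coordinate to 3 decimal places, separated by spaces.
after link 1: o_1 = (3.5355, -3.5355, 0.0000)
after link 2: o_2 = (-0.7929, -4.8640, -2.1213)
after link 3: o_3 = (-2.9142, -6.9853, -2.1213)

-2.914 -6.985 -2.121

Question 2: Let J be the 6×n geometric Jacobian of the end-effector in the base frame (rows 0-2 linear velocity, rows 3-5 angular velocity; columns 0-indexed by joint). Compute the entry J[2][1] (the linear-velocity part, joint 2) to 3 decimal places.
axis z_1 = (-0.7071,-0.7071,0.0000); lever o_n−o_1 = (-6.4497,-3.4497,-2.1213)
cross product → J_v[:, 1] = (1.5000,-1.5000,-2.1213)
J_ω[:, 1] = z_1
entry J[2][1] = -2.1213

-2.121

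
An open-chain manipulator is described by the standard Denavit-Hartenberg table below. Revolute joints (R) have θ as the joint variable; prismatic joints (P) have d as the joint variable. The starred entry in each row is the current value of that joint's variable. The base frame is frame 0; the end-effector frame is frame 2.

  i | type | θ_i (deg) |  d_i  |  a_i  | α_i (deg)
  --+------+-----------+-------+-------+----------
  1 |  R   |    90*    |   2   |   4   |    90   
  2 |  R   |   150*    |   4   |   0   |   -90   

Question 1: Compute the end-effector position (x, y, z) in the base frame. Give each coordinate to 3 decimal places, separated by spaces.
after link 1: o_1 = (0.0000, 4.0000, 2.0000)
after link 2: o_2 = (4.0000, 4.0000, 2.0000)

4.000 4.000 2.000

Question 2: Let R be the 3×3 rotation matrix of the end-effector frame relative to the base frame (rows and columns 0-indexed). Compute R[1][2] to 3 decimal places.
-0.500

End-effector z-axis (col 2 of R) = (0.0000,-0.5000,-0.8660)
R[1][2] = -0.5000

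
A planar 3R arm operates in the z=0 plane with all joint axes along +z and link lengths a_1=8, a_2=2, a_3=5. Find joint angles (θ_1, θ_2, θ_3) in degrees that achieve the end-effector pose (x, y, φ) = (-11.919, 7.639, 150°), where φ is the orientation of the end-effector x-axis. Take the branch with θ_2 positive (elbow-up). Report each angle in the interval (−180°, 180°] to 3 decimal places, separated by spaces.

135.002 59.999 -45.001

wrist centre = target − a_3·(cos φ, sin φ) = (-7.5889, 5.1390)
cos θ_2 = (84.0003−8²−2²)/(2·8·2) = 0.5000; θ_2 = 59.9994° (elbow-up)
β = atan2(5.1390,-7.5889) = 145.8951°; ψ = atan2(1.7320,9.0000) = 10.8933°
θ_1 = β − ψ = 135.0018°
θ_3 = φ − θ_1 − θ_2 = -45.0011° (wrapped to (-180°,180°])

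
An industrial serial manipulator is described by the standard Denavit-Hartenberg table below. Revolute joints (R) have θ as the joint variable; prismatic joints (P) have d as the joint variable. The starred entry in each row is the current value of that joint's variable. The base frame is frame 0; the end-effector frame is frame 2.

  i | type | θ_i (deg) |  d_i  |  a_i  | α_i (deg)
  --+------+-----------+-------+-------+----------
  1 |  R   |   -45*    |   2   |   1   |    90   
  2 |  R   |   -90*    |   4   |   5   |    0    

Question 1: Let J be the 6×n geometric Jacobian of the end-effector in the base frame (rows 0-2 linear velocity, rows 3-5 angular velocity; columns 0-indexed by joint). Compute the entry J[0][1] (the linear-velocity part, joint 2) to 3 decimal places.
axis z_1 = (-0.7071,-0.7071,0.0000); lever o_n−o_1 = (-2.8284,-2.8284,-5.0000)
cross product → J_v[:, 1] = (3.5355,-3.5355,0.0000)
J_ω[:, 1] = z_1
entry J[0][1] = 3.5355

3.536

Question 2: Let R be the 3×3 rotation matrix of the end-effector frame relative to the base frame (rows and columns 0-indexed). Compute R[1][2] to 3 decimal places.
End-effector z-axis (col 2 of R) = (-0.7071,-0.7071,0.0000)
R[1][2] = -0.7071

-0.707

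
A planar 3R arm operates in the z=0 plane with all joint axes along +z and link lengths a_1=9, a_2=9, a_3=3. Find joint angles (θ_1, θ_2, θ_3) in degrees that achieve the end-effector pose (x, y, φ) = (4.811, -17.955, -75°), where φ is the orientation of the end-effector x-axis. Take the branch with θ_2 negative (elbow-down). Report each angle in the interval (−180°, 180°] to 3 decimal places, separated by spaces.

-45.000 -60.001 30.001

wrist centre = target − a_3·(cos φ, sin φ) = (4.0345, -15.0572)
cos θ_2 = (242.9975−9²−9²)/(2·9·9) = 0.5000; θ_2 = -60.0010° (elbow-down)
β = atan2(-15.0572,4.0345) = -75.0001°; ψ = atan2(-7.7943,13.4999) = -30.0005°
θ_1 = β − ψ = -44.9996°
θ_3 = φ − θ_1 − θ_2 = 30.0006° (wrapped to (-180°,180°])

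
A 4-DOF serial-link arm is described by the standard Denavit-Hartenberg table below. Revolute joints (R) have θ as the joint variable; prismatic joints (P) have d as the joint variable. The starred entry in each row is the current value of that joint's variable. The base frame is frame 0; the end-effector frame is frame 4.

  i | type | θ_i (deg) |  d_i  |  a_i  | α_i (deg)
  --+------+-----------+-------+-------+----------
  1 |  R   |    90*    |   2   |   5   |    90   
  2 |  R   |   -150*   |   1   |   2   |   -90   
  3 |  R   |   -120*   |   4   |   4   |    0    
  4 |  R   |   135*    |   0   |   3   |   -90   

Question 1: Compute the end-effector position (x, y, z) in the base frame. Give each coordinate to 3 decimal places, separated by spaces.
3.688 4.490 -2.913

after link 1: o_1 = (0.0000, 5.0000, 2.0000)
after link 2: o_2 = (1.0000, 3.2679, 1.0000)
after link 3: o_3 = (4.4641, 7.0000, -1.4641)
after link 4: o_4 = (3.6876, 4.4905, -2.9130)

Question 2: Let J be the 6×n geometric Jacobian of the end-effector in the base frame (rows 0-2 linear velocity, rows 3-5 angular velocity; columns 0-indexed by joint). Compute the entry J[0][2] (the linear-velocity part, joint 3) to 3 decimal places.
axis z_2 = (0.0000,0.5000,-0.8660); lever o_n−o_2 = (2.6876,1.2225,-3.9130)
cross product → J_v[:, 2] = (-0.8978,-2.3276,-1.3438)
J_ω[:, 2] = z_2
entry J[0][2] = -0.8978

-0.898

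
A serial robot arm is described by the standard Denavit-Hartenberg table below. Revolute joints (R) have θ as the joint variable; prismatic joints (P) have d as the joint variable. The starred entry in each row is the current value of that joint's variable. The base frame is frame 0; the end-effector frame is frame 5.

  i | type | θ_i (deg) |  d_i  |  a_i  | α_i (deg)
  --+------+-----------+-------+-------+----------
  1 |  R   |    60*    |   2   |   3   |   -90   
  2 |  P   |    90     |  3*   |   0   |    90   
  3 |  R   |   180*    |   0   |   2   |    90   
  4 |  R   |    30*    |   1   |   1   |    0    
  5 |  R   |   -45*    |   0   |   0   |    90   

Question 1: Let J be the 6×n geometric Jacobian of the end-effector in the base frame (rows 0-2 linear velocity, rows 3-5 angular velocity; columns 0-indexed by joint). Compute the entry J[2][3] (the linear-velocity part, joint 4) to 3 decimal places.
-0.500

axis z_3 = (-0.8660,0.5000,-0.0000); lever o_n−o_3 = (-0.6160,0.9330,0.8660)
cross product → J_v[:, 3] = (0.4330,0.7500,-0.5000)
J_ω[:, 3] = z_3
entry J[2][3] = -0.5000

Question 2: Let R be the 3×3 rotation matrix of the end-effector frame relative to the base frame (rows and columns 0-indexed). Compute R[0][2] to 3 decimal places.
-0.483

End-effector z-axis (col 2 of R) = (-0.4830,-0.8365,-0.2588)
R[0][2] = -0.4830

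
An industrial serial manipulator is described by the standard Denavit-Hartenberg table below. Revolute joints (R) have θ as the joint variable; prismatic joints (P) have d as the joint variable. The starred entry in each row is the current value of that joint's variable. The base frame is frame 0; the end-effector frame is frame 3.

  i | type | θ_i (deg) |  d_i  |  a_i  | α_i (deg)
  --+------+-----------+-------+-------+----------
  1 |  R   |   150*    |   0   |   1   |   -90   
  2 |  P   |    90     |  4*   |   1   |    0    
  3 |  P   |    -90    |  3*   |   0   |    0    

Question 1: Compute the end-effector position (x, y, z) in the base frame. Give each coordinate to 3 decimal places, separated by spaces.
after link 1: o_1 = (-0.8660, 0.5000, 0.0000)
after link 2: o_2 = (-2.8660, -2.9641, -1.0000)
after link 3: o_3 = (-4.3660, -5.5622, -1.0000)

-4.366 -5.562 -1.000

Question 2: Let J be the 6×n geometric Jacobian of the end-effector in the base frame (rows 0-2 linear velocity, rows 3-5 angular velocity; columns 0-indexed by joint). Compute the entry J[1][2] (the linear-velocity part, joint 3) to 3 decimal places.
-0.866

prismatic axis z_2 = (-0.5000,-0.8660,0.0000)
J_v[:, 2] = z_2; J_ω[:, 2] = (0,0,0)
entry J[1][2] = -0.8660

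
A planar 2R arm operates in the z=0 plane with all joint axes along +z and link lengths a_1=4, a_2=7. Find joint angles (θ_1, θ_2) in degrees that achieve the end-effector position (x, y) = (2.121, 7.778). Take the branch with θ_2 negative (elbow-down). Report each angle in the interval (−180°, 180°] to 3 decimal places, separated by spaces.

cos θ_2 = (64.9959−4²−7²)/(2·4·7) = -0.0001; θ_2 = -90.0042° (elbow-down)
β = atan2(7.7780,2.1210) = 74.7468°; ψ = atan2(-7.0000,3.9995) = -60.2583°
θ_1 = β − ψ = 135.0050°

135.005 -90.004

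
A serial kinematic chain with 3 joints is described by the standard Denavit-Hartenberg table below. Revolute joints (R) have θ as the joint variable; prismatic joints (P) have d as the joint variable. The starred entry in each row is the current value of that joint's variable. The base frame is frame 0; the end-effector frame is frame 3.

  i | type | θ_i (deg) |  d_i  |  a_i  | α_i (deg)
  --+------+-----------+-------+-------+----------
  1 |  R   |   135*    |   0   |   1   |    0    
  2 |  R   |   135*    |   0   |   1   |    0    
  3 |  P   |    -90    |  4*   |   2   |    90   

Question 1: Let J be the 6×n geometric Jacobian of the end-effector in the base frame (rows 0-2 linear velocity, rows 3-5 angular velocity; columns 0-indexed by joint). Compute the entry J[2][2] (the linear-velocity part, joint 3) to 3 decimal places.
prismatic axis z_2 = (0.0000,0.0000,1.0000)
J_v[:, 2] = z_2; J_ω[:, 2] = (0,0,0)
entry J[2][2] = 1.0000

1.000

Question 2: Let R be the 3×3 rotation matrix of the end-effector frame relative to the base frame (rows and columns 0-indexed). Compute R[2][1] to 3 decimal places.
End-effector y-axis (col 1 of R) = (-0.0000,-0.0000,1.0000)
R[2][1] = 1.0000

1.000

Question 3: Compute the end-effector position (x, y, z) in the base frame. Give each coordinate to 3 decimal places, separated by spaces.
-2.707 -0.293 4.000

after link 1: o_1 = (-0.7071, 0.7071, 0.0000)
after link 2: o_2 = (-0.7071, -0.2929, 0.0000)
after link 3: o_3 = (-2.7071, -0.2929, 4.0000)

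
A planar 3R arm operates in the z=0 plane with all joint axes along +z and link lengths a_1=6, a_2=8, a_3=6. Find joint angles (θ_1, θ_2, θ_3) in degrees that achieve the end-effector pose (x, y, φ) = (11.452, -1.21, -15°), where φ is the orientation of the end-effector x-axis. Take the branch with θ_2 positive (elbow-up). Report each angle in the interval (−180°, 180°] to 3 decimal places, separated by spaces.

wrist centre = target − a_3·(cos φ, sin φ) = (5.6564, 0.3429)
cos θ_2 = (32.1130−6²−8²)/(2·6·8) = -0.7072; θ_2 = 135.0040° (elbow-up)
β = atan2(0.3429,5.6564) = 3.4692°; ψ = atan2(5.6565,0.3427) = 86.5325°
θ_1 = β − ψ = -83.0632°
θ_3 = φ − θ_1 − θ_2 = -66.9408° (wrapped to (-180°,180°])

-83.063 135.004 -66.941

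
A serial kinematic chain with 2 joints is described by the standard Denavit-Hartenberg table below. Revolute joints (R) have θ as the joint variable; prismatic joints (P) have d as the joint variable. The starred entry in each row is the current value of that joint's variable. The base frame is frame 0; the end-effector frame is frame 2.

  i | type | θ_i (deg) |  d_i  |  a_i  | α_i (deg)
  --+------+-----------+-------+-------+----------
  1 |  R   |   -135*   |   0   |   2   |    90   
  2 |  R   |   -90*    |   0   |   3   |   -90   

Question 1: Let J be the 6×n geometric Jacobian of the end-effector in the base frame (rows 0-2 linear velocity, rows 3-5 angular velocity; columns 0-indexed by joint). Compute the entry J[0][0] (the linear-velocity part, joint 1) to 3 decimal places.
axis z_0 = ẑ; lever o_n−o_0 = (-1.4142,-1.4142,-3.0000)
cross product → J_v[:, 0] = (1.4142,-1.4142,0.0000)
J_ω[:, 0] = z_0
entry J[0][0] = 1.4142

1.414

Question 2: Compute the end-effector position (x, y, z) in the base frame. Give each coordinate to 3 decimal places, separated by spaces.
after link 1: o_1 = (-1.4142, -1.4142, 0.0000)
after link 2: o_2 = (-1.4142, -1.4142, -3.0000)

-1.414 -1.414 -3.000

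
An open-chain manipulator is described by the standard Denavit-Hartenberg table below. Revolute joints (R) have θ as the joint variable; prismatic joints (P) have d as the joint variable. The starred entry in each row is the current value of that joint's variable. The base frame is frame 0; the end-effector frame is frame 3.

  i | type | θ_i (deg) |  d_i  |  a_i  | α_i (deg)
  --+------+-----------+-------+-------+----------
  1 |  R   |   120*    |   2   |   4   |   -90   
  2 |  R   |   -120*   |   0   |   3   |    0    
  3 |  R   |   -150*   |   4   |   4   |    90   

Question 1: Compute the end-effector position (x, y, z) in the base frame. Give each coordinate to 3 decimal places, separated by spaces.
-4.714 0.165 0.598

after link 1: o_1 = (-2.0000, 3.4641, 2.0000)
after link 2: o_2 = (-1.2500, 2.1651, 4.5981)
after link 3: o_3 = (-4.7141, 0.1651, 0.5981)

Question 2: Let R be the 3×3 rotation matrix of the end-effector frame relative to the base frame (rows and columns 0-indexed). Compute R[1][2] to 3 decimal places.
0.866

End-effector z-axis (col 2 of R) = (-0.5000,0.8660,-0.0000)
R[1][2] = 0.8660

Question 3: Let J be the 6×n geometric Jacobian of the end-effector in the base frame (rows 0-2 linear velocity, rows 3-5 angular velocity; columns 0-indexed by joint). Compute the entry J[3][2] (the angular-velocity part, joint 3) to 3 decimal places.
axis z_2 = (-0.8660,-0.5000,0.0000); lever o_n−o_2 = (-3.4641,-2.0000,-4.0000)
cross product → J_v[:, 2] = (2.0000,-3.4641,0.0000)
J_ω[:, 2] = z_2
entry J[3][2] = -0.8660

-0.866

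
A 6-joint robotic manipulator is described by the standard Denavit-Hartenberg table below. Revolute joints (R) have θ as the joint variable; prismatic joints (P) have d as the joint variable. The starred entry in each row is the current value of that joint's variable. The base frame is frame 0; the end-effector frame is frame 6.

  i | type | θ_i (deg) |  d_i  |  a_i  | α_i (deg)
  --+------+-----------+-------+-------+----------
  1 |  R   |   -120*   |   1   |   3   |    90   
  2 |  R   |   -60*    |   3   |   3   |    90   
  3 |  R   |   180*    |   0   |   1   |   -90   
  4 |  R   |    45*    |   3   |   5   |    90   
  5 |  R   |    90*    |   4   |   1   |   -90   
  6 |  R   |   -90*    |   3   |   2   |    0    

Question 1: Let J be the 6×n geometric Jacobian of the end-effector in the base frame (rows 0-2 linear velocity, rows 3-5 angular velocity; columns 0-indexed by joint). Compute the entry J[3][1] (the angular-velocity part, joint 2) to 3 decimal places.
axis z_1 = (-0.8660,0.5000,0.0000); lever o_n−o_1 = (3.0050,3.2048,1.7527)
cross product → J_v[:, 1] = (0.8764,1.5179,-4.2779)
J_ω[:, 1] = z_1
entry J[3][1] = -0.8660

-0.866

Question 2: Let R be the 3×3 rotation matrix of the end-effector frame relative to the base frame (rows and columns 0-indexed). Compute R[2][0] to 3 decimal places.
End-effector x-axis (col 0 of R) = (0.4830,0.8365,0.2588)
R[2][0] = 0.2588

0.259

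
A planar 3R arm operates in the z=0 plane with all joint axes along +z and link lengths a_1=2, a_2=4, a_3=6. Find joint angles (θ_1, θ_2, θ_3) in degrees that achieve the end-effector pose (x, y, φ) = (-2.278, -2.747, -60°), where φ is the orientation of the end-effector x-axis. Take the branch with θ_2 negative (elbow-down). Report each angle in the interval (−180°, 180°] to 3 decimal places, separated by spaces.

175.215 -30.006 154.791

wrist centre = target − a_3·(cos φ, sin φ) = (-5.2780, 2.4492)
cos θ_2 = (33.8556−2²−4²)/(2·2·4) = 0.8660; θ_2 = -30.0055° (elbow-down)
β = atan2(2.4492,-5.2780) = 155.1073°; ψ = atan2(-2.0003,5.4639) = -20.1077°
θ_1 = β − ψ = 175.2149°
θ_3 = φ − θ_1 − θ_2 = 154.7906° (wrapped to (-180°,180°])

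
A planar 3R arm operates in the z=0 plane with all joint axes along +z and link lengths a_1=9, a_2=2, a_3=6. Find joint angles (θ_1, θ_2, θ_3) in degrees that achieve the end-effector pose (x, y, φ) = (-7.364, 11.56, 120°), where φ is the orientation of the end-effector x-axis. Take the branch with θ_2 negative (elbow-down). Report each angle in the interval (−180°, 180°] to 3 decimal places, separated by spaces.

wrist centre = target − a_3·(cos φ, sin φ) = (-4.3640, 6.3638)
cos θ_2 = (59.5431−9²−2²)/(2·9·2) = -0.7071; θ_2 = -135.0025° (elbow-down)
β = atan2(6.3638,-4.3640) = 124.4403°; ψ = atan2(-1.4142,7.5857) = -10.5600°
θ_1 = β − ψ = 135.0004°
θ_3 = φ − θ_1 − θ_2 = 120.0021° (wrapped to (-180°,180°])

135.000 -135.002 120.002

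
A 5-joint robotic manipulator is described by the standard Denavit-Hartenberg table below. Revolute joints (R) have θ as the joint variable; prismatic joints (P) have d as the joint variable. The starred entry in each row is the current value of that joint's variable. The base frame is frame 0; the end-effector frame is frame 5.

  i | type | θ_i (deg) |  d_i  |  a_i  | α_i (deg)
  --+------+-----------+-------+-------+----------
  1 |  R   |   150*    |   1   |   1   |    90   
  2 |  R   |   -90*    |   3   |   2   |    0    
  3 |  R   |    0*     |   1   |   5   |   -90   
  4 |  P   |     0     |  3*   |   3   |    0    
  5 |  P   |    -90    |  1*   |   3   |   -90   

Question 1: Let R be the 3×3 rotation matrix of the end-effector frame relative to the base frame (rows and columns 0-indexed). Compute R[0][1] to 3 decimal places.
0.866

End-effector y-axis (col 1 of R) = (0.8660,-0.5000,-0.0000)
R[0][1] = 0.8660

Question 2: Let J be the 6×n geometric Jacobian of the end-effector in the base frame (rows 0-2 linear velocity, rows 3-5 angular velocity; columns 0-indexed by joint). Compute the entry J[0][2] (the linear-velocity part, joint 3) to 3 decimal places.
axis z_2 = (0.5000,0.8660,0.0000); lever o_n−o_2 = (-1.4641,5.4641,-8.0000)
cross product → J_v[:, 2] = (-6.9282,4.0000,4.0000)
J_ω[:, 2] = z_2
entry J[0][2] = -6.9282

-6.928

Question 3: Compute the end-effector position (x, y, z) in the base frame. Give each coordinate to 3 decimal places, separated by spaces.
-0.830 8.562 -9.000

after link 1: o_1 = (-0.8660, 0.5000, 1.0000)
after link 2: o_2 = (0.6340, 3.0981, -1.0000)
after link 3: o_3 = (1.1340, 3.9641, -6.0000)
after link 4: o_4 = (-1.4641, 5.4641, -9.0000)
after link 5: o_5 = (-0.8301, 8.5622, -9.0000)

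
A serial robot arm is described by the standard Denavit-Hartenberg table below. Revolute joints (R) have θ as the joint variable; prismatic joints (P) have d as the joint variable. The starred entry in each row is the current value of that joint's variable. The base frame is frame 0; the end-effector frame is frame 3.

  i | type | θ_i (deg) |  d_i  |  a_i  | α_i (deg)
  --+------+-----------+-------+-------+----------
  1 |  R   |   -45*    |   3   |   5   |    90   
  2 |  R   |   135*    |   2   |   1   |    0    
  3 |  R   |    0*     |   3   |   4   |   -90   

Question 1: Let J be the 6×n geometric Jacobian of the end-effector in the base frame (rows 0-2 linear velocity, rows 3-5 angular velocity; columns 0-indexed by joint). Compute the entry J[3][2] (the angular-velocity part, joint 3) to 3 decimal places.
axis z_2 = (-0.7071,-0.7071,0.0000); lever o_n−o_2 = (-4.1213,-0.1213,2.8284)
cross product → J_v[:, 2] = (-2.0000,2.0000,-2.8284)
J_ω[:, 2] = z_2
entry J[3][2] = -0.7071

-0.707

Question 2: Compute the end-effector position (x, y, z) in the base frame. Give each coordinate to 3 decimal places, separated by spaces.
-2.500 -4.571 6.536

after link 1: o_1 = (3.5355, -3.5355, 3.0000)
after link 2: o_2 = (1.6213, -4.4497, 3.7071)
after link 3: o_3 = (-2.5000, -4.5711, 6.5355)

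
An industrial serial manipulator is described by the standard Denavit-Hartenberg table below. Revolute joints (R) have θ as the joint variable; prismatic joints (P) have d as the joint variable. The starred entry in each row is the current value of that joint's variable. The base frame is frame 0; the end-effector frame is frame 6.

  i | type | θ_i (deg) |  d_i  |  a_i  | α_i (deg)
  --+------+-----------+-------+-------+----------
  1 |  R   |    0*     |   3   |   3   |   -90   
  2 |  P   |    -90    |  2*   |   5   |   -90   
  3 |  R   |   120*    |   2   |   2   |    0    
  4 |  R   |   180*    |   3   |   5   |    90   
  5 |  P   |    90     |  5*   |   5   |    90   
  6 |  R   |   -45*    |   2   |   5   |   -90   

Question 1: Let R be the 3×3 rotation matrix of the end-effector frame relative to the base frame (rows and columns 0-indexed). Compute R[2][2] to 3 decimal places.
End-effector z-axis (col 2 of R) = (0.7071,0.3536,-0.6124)
R[2][2] = -0.6124

-0.612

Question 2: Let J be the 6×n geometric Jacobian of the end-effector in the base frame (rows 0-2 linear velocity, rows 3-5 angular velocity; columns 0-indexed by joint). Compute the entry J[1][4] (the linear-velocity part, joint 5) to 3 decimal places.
prismatic axis z_4 = (-0.0000,0.5000,-0.8660)
J_v[:, 4] = z_4; J_ω[:, 4] = (0,0,0)
entry J[1][4] = 0.5000

0.500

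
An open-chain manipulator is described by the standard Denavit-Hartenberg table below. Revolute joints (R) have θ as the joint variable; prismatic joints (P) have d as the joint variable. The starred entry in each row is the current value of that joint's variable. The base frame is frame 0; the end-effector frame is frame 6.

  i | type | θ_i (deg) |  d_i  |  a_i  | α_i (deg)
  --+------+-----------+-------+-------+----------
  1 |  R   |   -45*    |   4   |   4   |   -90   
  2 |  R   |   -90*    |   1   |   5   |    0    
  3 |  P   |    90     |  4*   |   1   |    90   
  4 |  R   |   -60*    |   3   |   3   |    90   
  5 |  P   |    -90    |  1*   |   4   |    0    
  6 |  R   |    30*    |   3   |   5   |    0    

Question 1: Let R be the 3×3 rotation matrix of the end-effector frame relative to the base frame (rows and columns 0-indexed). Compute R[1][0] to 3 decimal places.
-0.483

End-effector x-axis (col 0 of R) = (-0.1294,-0.4830,-0.8660)
R[1][0] = -0.4830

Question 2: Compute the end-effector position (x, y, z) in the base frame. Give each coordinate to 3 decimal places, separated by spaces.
after link 1: o_1 = (2.8284, -2.8284, 4.0000)
after link 2: o_2 = (3.5355, -2.1213, 9.0000)
after link 3: o_3 = (7.0711, -0.0000, 9.0000)
after link 4: o_4 = (6.2946, -2.8978, 12.0000)
after link 5: o_5 = (5.3287, -2.6390, 8.0000)
after link 6: o_6 = (1.7839, -4.2773, 3.6699)

1.784 -4.277 3.670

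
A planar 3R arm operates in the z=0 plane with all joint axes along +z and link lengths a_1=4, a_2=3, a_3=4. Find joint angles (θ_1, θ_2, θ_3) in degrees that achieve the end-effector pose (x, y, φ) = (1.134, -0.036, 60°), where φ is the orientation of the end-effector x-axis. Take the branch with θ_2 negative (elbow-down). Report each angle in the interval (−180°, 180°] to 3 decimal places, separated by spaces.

-57.795 -119.998 -122.206

wrist centre = target − a_3·(cos φ, sin φ) = (-0.8660, -3.5001)
cos θ_2 = (13.0007−4²−3²)/(2·4·3) = -0.5000; θ_2 = -119.9982° (elbow-down)
β = atan2(-3.5001,-0.8660) = -103.8971°; ψ = atan2(-2.5981,2.5001) = -46.1017°
θ_1 = β − ψ = -57.7954°
θ_3 = φ − θ_1 − θ_2 = -122.2064° (wrapped to (-180°,180°])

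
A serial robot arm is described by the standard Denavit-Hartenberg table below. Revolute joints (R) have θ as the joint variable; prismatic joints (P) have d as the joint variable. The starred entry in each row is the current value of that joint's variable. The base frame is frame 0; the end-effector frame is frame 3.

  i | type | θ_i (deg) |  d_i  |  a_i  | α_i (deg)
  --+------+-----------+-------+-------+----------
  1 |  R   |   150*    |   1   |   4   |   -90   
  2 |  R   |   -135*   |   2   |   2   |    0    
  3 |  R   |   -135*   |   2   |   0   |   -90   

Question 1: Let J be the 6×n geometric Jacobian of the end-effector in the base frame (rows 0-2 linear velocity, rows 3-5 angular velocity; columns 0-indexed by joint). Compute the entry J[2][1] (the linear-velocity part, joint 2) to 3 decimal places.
axis z_1 = (-0.5000,-0.8660,0.0000); lever o_n−o_1 = (-0.7753,-4.1712,1.4142)
cross product → J_v[:, 1] = (-1.2247,0.7071,1.4142)
J_ω[:, 1] = z_1
entry J[2][1] = 1.4142

1.414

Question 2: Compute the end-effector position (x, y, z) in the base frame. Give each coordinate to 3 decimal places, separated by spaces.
after link 1: o_1 = (-3.4641, 2.0000, 1.0000)
after link 2: o_2 = (-3.2394, -0.4392, 2.4142)
after link 3: o_3 = (-4.2394, -2.1712, 2.4142)

-4.239 -2.171 2.414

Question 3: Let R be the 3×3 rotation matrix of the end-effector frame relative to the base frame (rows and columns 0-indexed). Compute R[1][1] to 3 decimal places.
End-effector y-axis (col 1 of R) = (0.5000,0.8660,-0.0000)
R[1][1] = 0.8660

0.866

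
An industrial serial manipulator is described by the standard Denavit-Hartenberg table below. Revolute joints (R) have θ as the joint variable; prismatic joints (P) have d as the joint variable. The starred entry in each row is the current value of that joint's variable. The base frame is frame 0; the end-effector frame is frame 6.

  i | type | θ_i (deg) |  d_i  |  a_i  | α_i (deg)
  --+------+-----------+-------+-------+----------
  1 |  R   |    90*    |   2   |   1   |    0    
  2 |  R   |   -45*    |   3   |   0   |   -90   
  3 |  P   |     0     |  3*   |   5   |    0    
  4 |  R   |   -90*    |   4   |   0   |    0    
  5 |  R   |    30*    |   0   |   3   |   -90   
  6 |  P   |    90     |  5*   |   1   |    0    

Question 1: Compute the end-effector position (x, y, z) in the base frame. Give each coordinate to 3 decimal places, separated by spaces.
3.415 12.901 5.098

after link 1: o_1 = (0.0000, 1.0000, 2.0000)
after link 2: o_2 = (0.0000, 1.0000, 5.0000)
after link 3: o_3 = (1.4142, 6.6569, 5.0000)
after link 4: o_4 = (-1.4142, 9.4853, 5.0000)
after link 5: o_5 = (-0.3536, 10.5459, 7.5981)
after link 6: o_6 = (3.4154, 12.9007, 5.0981)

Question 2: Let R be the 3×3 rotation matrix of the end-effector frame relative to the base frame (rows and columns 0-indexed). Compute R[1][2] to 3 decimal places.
End-effector z-axis (col 2 of R) = (0.6124,0.6124,-0.5000)
R[1][2] = 0.6124

0.612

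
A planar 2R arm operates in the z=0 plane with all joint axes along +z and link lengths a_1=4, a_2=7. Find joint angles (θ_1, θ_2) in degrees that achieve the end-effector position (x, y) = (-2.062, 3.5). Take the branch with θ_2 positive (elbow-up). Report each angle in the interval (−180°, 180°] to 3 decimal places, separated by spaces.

-0.004 150.002

cos θ_2 = (16.5018−4²−7²)/(2·4·7) = -0.8660; θ_2 = 150.0015° (elbow-up)
β = atan2(3.5000,-2.0620) = 120.5042°; ψ = atan2(3.4998,-2.0623) = 120.5086°
θ_1 = β − ψ = -0.0044°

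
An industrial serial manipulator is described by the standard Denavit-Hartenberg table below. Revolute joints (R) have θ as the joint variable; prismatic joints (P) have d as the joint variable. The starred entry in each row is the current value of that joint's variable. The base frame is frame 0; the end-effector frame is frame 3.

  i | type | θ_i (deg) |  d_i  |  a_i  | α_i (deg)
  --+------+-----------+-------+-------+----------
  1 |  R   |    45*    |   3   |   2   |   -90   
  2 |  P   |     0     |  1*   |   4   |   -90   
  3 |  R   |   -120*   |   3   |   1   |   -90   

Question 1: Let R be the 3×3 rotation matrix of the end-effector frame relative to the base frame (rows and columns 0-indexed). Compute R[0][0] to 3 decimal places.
End-effector x-axis (col 0 of R) = (-0.9659,0.2588,0.0000)
R[0][0] = -0.9659

-0.966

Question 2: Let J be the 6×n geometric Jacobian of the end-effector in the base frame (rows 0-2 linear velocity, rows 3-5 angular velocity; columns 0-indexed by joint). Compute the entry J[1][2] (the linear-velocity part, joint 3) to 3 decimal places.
axis z_2 = (-0.0000,0.0000,-1.0000); lever o_n−o_2 = (-0.9659,0.2588,-3.0000)
cross product → J_v[:, 2] = (0.2588,0.9659,0.0000)
J_ω[:, 2] = z_2
entry J[1][2] = 0.9659

0.966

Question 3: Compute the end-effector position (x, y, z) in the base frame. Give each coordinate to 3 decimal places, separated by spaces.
after link 1: o_1 = (1.4142, 1.4142, 3.0000)
after link 2: o_2 = (3.5355, 4.9497, 3.0000)
after link 3: o_3 = (2.5696, 5.2086, 0.0000)

2.570 5.209 0.000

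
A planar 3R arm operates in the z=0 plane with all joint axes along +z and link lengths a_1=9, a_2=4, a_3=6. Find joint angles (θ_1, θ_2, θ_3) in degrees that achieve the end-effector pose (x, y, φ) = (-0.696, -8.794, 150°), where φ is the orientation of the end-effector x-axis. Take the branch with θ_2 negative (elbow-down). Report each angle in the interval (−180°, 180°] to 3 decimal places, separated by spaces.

-59.997 -30.006 -119.997

wrist centre = target − a_3·(cos φ, sin φ) = (4.5002, -11.7940)
cos θ_2 = (159.3498−9²−4²)/(2·9·4) = 0.8660; θ_2 = -30.0064° (elbow-down)
β = atan2(-11.7940,4.5002) = -69.1150°; ψ = atan2(-2.0004,12.4639) = -9.1179°
θ_1 = β − ψ = -59.9971°
θ_3 = φ − θ_1 − θ_2 = -119.9965° (wrapped to (-180°,180°])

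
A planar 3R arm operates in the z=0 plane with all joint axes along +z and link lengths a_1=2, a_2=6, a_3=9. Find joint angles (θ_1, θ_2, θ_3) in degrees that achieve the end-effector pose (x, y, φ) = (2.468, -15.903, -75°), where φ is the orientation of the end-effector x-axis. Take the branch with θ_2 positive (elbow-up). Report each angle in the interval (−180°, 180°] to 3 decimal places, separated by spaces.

-135.004 60.004 -0.000

wrist centre = target − a_3·(cos φ, sin φ) = (0.1386, -7.2097)
cos θ_2 = (51.9985−2²−6²)/(2·2·6) = 0.4999; θ_2 = 60.0041° (elbow-up)
β = atan2(-7.2097,0.1386) = -88.8984°; ψ = atan2(5.1964,4.9996) = 46.1054°
θ_1 = β − ψ = -135.0038°
θ_3 = φ − θ_1 − θ_2 = -0.0002° (wrapped to (-180°,180°])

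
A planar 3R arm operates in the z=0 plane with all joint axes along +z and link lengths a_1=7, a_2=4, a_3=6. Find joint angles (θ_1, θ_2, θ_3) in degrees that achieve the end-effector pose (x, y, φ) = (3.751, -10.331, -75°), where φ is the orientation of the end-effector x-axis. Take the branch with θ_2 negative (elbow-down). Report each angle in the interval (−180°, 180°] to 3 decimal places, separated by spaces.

wrist centre = target − a_3·(cos φ, sin φ) = (2.1981, -4.5354)
cos θ_2 = (25.4018−7²−4²)/(2·7·4) = -0.7071; θ_2 = -135.0003° (elbow-down)
β = atan2(-4.5354,2.1981) = -64.1430°; ψ = atan2(-2.8284,4.1716) = -34.1382°
θ_1 = β − ψ = -30.0049°
θ_3 = φ − θ_1 − θ_2 = 90.0051° (wrapped to (-180°,180°])

-30.005 -135.000 90.005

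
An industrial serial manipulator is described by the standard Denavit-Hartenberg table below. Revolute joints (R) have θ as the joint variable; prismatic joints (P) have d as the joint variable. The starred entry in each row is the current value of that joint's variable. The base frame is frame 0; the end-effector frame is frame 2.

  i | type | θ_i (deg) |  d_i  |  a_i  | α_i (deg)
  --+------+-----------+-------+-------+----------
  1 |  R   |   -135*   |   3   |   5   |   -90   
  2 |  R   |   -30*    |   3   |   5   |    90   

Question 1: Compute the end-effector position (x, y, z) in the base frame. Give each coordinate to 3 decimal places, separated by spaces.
-4.476 -8.719 5.500

after link 1: o_1 = (-3.5355, -3.5355, 3.0000)
after link 2: o_2 = (-4.4761, -8.7187, 5.5000)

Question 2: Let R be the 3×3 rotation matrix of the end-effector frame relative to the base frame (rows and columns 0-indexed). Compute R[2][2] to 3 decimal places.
0.866

End-effector z-axis (col 2 of R) = (0.3536,0.3536,0.8660)
R[2][2] = 0.8660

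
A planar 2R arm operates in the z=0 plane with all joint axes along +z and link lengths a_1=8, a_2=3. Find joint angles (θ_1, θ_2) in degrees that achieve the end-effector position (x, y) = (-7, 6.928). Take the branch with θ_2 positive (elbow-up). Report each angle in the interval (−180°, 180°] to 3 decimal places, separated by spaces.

cos θ_2 = (96.9972−8²−3²)/(2·8·3) = 0.4999; θ_2 = 60.0039° (elbow-up)
β = atan2(6.9280,-7.0000) = 135.2962°; ψ = atan2(2.5982,9.4998) = 15.2962°
θ_1 = β − ψ = 120.0000°

120.000 60.004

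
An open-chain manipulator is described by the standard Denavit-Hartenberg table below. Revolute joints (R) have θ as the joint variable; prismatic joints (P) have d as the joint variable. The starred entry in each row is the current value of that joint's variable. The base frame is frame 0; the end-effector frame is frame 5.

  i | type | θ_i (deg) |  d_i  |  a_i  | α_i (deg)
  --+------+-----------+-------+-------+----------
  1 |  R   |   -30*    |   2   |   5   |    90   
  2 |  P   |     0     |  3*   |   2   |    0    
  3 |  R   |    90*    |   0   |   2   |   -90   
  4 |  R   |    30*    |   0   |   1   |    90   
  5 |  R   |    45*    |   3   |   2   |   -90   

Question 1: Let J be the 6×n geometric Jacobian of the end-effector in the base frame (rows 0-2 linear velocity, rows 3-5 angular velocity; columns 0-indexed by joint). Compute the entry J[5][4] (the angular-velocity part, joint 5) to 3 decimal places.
axis z_4 = (-0.4330,-0.7500,0.5000); lever o_n−o_4 = (-2.1702,-0.9305,2.7247)
cross product → J_v[:, 4] = (-1.5783,0.0947,-1.2247)
J_ω[:, 4] = z_4
entry J[5][4] = 0.5000

0.500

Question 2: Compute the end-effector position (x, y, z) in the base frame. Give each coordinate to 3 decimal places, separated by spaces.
2.642 -6.596 7.591

after link 1: o_1 = (4.3301, -2.5000, 2.0000)
after link 2: o_2 = (4.5622, -6.0981, 2.0000)
after link 3: o_3 = (4.5622, -6.0981, 4.0000)
after link 4: o_4 = (4.8122, -5.6651, 4.8660)
after link 5: o_5 = (2.6419, -6.5956, 7.5908)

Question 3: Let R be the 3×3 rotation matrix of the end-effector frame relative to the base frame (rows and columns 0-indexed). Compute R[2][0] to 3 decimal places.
0.612

End-effector x-axis (col 0 of R) = (-0.4356,0.6597,0.6124)
R[2][0] = 0.6124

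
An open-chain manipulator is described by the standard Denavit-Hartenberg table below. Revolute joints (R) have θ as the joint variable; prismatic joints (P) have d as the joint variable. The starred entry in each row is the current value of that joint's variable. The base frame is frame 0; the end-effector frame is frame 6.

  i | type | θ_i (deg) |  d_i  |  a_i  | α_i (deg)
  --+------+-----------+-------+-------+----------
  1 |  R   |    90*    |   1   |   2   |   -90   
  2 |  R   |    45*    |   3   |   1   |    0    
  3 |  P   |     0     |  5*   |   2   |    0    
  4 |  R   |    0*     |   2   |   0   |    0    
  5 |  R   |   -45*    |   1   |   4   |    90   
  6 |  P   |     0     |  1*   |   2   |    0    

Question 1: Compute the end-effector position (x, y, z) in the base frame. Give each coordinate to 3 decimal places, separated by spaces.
after link 1: o_1 = (0.0000, 2.0000, 1.0000)
after link 2: o_2 = (-3.0000, 2.7071, 0.2929)
after link 3: o_3 = (-8.0000, 4.1213, -1.1213)
after link 4: o_4 = (-10.0000, 4.1213, -1.1213)
after link 5: o_5 = (-11.0000, 8.1213, -1.1213)
after link 6: o_6 = (-11.0000, 10.1213, -0.1213)

-11.000 10.121 -0.121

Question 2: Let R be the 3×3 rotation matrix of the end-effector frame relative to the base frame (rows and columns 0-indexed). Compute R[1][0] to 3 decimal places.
End-effector x-axis (col 0 of R) = (0.0000,1.0000,0.0000)
R[1][0] = 1.0000

1.000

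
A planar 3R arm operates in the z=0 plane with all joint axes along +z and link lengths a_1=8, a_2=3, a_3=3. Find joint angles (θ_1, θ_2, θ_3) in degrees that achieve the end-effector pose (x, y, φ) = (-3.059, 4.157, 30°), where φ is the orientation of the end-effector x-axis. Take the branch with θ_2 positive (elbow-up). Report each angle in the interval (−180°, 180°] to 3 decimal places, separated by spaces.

wrist centre = target − a_3·(cos φ, sin φ) = (-5.6571, 2.6570)
cos θ_2 = (39.0622−8²−3²)/(2·8·3) = -0.7070; θ_2 = 134.9945° (elbow-up)
β = atan2(2.6570,-5.6571) = 154.8416°; ψ = atan2(2.1215,5.8789) = 19.8431°
θ_1 = β − ψ = 134.9985°
θ_3 = φ − θ_1 − θ_2 = 120.0070° (wrapped to (-180°,180°])

134.999 134.994 120.007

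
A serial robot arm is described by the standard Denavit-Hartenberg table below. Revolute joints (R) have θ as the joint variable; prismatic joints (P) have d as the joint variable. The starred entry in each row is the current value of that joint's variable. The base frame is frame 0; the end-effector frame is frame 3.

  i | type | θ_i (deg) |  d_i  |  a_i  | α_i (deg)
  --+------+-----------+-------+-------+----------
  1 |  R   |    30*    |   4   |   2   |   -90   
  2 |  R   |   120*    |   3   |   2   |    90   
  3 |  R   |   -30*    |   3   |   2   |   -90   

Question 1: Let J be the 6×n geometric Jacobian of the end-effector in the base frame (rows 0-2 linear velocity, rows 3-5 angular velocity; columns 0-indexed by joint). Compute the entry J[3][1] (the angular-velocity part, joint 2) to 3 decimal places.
axis z_1 = (-0.5000,0.8660,0.0000); lever o_n−o_1 = (-0.3660,2.0981,-4.7321)
cross product → J_v[:, 1] = (-4.0981,-2.3660,-0.7321)
J_ω[:, 1] = z_1
entry J[3][1] = -0.5000

-0.500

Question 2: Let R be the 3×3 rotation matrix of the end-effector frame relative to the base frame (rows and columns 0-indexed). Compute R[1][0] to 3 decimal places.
-0.650

End-effector x-axis (col 0 of R) = (-0.1250,-0.6495,-0.7500)
R[1][0] = -0.6495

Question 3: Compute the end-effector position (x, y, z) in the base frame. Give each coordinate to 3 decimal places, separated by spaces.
1.366 3.098 -0.732

after link 1: o_1 = (1.7321, 1.0000, 4.0000)
after link 2: o_2 = (-0.6340, 3.0981, 2.2679)
after link 3: o_3 = (1.3660, 3.0981, -0.7321)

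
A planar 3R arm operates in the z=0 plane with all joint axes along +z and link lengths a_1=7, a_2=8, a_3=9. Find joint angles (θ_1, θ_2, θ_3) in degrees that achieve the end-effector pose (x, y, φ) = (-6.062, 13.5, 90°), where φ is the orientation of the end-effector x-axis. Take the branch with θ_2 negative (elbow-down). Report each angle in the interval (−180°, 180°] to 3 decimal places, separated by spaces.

-150.000 -120.001 0.001

wrist centre = target − a_3·(cos φ, sin φ) = (-6.0620, 4.5000)
cos θ_2 = (56.9978−7²−8²)/(2·7·8) = -0.5000; θ_2 = -120.0013° (elbow-down)
β = atan2(4.5000,-6.0620) = 143.4124°; ψ = atan2(-6.9281,2.9998) = -66.5876°
θ_1 = β − ψ = 210.0000°
θ_3 = φ − θ_1 − θ_2 = 0.0013° (wrapped to (-180°,180°])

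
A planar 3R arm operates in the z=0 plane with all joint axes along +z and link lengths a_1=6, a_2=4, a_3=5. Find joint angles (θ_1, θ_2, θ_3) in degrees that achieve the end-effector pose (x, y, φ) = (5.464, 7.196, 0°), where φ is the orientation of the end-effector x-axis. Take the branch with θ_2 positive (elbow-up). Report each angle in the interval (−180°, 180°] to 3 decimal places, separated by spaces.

52.620 90.003 -142.622

wrist centre = target − a_3·(cos φ, sin φ) = (0.4640, 7.1960)
cos θ_2 = (51.9977−6²−4²)/(2·6·4) = -0.0000; θ_2 = 90.0027° (elbow-up)
β = atan2(7.1960,0.4640) = 86.3107°; ψ = atan2(4.0000,5.9998) = 33.6909°
θ_1 = β − ψ = 52.6198°
θ_3 = φ − θ_1 − θ_2 = -142.6225° (wrapped to (-180°,180°])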